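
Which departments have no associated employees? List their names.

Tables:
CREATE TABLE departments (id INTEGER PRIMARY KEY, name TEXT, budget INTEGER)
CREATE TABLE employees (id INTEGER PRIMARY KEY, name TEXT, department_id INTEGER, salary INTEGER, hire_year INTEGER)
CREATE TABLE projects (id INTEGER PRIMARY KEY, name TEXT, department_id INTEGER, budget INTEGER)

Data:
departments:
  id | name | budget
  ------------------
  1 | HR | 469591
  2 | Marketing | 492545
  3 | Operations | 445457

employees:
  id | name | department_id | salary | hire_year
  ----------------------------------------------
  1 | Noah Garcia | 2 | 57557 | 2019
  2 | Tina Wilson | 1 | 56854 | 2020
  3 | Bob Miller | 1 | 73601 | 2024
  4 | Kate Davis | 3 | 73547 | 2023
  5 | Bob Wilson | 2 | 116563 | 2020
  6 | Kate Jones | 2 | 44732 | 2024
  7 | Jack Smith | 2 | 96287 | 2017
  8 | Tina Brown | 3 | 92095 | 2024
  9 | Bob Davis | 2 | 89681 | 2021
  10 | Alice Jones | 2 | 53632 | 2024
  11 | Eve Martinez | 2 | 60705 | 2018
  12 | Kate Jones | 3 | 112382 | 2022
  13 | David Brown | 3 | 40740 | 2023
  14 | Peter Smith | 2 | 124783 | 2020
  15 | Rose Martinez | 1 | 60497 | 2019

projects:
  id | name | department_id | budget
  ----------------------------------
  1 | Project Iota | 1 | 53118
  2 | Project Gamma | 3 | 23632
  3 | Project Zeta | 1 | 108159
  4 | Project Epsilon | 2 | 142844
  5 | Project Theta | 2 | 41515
SELECT p.name FROM departments p LEFT JOIN employees c ON c.department_id = p.id WHERE c.id IS NULL

Execution result:
(no rows)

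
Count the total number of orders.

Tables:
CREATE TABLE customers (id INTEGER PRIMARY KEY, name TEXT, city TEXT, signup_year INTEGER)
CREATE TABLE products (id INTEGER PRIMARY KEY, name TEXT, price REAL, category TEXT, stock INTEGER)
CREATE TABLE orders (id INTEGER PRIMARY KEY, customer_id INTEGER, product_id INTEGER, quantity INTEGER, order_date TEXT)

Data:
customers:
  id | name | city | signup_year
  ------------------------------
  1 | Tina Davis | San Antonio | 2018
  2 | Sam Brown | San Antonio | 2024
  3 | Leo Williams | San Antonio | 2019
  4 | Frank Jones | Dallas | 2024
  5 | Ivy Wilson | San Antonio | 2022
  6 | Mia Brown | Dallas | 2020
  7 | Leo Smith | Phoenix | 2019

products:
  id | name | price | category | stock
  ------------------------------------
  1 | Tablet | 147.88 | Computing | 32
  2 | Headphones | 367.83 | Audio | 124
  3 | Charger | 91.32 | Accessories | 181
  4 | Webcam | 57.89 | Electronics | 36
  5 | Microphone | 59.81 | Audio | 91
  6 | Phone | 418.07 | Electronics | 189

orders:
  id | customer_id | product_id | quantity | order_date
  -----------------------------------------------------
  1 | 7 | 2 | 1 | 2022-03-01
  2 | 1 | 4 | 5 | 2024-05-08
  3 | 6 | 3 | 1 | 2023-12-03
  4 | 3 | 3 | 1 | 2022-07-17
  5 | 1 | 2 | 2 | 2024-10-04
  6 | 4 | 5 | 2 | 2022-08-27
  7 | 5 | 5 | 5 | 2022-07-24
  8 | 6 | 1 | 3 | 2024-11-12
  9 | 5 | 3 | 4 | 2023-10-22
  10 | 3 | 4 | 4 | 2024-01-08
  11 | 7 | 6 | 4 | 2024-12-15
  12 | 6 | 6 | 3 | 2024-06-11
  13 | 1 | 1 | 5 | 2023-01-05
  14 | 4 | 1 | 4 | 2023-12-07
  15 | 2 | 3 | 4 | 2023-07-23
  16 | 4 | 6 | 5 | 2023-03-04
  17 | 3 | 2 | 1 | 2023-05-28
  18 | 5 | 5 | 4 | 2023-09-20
SELECT COUNT(*) FROM orders

Execution result:
18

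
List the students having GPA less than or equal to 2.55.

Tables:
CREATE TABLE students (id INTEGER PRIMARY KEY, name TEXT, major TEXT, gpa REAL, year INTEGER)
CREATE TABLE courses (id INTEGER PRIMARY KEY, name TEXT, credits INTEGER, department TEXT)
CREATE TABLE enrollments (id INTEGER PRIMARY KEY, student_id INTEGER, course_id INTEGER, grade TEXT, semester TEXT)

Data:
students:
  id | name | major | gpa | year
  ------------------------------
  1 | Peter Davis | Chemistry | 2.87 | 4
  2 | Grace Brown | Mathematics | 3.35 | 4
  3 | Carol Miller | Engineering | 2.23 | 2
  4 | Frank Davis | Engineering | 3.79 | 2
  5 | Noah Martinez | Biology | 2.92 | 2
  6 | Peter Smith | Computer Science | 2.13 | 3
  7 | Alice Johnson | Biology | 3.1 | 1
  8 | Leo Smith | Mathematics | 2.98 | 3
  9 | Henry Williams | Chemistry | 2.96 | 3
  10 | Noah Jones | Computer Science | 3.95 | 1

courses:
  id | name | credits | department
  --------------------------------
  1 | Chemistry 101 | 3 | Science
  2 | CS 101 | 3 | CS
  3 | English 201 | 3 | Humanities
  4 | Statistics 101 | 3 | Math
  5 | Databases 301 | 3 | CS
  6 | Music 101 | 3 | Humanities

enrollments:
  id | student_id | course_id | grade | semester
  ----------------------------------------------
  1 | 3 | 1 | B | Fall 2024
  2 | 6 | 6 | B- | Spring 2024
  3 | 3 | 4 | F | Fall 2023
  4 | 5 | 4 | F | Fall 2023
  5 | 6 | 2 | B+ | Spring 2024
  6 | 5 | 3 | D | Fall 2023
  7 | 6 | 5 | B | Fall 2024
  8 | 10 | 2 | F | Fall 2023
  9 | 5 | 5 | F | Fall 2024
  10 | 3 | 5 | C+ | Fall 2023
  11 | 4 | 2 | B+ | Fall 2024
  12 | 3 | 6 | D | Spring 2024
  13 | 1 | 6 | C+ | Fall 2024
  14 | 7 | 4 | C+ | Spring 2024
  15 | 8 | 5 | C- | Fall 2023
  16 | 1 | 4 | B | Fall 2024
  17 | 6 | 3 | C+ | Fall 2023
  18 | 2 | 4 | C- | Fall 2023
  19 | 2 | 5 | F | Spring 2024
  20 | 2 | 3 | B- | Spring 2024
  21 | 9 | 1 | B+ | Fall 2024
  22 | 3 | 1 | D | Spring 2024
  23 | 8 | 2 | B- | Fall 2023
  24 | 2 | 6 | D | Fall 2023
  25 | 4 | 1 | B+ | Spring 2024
SELECT name, gpa FROM students WHERE gpa <= 2.55

Execution result:
name | gpa
Carol Miller | 2.23
Peter Smith | 2.13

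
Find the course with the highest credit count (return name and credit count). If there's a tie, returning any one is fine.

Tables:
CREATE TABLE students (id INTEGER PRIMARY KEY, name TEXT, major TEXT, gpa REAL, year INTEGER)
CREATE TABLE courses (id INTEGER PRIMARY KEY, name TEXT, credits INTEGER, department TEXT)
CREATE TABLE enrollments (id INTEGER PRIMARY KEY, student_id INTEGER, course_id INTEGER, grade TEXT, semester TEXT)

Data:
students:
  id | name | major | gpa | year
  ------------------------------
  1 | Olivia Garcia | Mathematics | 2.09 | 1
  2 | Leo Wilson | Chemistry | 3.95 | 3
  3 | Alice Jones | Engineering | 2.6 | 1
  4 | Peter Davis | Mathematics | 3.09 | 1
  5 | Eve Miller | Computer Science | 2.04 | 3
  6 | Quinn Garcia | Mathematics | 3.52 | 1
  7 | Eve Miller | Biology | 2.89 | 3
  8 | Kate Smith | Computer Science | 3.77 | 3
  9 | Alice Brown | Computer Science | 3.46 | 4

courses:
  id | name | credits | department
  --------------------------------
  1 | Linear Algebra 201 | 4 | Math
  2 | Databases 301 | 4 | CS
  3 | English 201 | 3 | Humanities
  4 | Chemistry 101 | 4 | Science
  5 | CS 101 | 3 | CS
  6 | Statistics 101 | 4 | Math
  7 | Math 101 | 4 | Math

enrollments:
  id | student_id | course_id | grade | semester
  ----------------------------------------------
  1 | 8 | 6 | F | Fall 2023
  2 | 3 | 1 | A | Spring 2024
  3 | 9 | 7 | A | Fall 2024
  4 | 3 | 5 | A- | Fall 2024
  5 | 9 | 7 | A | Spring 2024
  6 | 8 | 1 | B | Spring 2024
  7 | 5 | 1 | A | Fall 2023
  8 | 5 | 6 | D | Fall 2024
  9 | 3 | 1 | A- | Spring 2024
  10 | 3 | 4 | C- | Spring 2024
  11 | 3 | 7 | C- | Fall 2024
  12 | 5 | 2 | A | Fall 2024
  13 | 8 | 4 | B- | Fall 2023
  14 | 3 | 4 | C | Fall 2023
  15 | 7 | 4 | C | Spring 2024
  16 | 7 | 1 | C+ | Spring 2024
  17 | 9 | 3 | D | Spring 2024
SELECT name, credits FROM courses ORDER BY credits DESC LIMIT 1

Execution result:
name | credits
Linear Algebra 201 | 4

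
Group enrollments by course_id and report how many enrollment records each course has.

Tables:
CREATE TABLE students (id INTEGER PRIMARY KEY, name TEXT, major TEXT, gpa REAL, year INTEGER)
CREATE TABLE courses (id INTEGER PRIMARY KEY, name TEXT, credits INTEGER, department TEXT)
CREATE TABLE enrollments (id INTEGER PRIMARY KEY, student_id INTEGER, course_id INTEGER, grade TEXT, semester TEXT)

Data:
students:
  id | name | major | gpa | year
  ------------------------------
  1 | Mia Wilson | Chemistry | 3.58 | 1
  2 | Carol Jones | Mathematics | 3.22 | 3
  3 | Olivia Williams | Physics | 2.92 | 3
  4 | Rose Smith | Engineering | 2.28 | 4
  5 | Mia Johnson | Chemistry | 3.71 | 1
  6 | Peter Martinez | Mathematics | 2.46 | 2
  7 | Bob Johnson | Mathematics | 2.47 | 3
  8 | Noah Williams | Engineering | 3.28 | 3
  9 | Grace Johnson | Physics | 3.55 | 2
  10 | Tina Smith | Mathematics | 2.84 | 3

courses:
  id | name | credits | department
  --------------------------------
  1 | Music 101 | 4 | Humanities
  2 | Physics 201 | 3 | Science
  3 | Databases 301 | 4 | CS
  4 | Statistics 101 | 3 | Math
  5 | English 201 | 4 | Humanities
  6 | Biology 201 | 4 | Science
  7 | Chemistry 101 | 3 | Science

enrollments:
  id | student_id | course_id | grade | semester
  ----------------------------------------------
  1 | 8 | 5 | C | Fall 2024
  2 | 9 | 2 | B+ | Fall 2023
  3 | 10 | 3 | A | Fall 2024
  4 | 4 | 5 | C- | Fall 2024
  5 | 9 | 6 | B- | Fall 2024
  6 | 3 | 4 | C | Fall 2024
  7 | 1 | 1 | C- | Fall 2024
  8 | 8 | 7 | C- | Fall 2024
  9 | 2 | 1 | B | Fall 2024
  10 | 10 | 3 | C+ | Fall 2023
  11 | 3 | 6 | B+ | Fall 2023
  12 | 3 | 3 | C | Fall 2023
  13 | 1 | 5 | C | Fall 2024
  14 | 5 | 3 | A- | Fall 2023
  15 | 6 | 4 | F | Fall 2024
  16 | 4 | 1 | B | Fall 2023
SELECT course_id, COUNT(*) AS enrollment_count FROM enrollments GROUP BY course_id

Execution result:
course_id | enrollment_count
1 | 3
2 | 1
3 | 4
4 | 2
5 | 3
6 | 2
7 | 1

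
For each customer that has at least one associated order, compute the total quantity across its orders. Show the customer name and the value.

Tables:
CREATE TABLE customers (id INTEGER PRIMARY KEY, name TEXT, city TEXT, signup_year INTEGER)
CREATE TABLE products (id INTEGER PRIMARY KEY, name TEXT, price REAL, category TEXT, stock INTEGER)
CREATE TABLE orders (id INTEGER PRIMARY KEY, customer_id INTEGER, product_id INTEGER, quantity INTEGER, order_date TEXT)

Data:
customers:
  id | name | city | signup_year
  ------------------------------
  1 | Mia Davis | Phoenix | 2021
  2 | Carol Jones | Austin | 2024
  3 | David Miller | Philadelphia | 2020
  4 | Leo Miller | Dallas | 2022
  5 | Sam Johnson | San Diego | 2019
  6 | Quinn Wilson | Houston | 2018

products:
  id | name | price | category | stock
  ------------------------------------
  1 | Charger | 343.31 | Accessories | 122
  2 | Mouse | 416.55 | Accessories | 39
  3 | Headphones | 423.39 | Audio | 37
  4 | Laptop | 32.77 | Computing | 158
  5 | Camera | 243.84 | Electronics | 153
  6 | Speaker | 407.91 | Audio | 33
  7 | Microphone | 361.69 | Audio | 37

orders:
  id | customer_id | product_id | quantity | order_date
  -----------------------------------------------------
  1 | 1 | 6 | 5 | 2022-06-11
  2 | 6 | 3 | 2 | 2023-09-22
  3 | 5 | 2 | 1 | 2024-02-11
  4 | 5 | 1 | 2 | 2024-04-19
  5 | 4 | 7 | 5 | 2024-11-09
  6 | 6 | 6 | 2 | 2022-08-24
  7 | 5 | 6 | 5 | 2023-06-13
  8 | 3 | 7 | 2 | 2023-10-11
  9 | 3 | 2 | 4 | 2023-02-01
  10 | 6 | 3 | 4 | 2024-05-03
SELECT p.name, SUM(c.quantity) AS sum_quantity FROM orders c JOIN customers p ON c.customer_id = p.id GROUP BY p.id, p.name

Execution result:
name | sum_quantity
Mia Davis | 5
David Miller | 6
Leo Miller | 5
Sam Johnson | 8
Quinn Wilson | 8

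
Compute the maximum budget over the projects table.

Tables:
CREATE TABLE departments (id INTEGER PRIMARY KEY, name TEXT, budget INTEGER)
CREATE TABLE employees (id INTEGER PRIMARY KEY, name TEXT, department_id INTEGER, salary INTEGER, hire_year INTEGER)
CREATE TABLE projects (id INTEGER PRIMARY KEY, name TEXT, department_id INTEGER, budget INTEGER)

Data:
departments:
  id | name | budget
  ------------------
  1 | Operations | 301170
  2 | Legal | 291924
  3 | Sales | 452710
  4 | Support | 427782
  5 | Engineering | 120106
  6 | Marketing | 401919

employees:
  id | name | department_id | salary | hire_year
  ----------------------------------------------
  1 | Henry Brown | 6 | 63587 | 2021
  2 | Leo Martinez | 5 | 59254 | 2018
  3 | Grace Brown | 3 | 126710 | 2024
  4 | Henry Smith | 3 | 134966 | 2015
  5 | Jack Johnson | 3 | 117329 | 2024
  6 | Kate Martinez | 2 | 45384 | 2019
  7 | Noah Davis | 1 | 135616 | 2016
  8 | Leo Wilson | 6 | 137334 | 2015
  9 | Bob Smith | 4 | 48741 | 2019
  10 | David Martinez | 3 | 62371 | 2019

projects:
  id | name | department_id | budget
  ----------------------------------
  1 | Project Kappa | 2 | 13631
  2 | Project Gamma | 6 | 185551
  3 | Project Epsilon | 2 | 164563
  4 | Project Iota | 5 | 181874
SELECT MAX(budget) FROM projects

Execution result:
185551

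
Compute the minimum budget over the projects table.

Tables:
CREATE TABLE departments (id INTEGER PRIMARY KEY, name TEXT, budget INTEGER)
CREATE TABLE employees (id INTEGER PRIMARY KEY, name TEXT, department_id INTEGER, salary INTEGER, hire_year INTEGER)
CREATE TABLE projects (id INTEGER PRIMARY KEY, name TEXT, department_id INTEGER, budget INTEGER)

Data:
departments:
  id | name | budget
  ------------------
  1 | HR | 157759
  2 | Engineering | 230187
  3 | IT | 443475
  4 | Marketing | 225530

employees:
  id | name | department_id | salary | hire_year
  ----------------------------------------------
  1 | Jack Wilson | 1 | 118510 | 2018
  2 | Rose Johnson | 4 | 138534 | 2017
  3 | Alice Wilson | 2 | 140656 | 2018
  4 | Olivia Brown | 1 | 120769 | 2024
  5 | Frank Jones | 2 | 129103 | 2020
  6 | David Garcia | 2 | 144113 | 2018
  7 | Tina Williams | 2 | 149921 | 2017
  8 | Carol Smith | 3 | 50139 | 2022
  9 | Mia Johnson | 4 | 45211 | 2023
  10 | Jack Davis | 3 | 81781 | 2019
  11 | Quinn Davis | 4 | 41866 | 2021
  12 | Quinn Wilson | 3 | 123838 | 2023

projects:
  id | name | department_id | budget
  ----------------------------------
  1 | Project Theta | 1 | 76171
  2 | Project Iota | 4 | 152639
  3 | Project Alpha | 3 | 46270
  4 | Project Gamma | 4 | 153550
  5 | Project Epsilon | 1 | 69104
SELECT MIN(budget) FROM projects

Execution result:
46270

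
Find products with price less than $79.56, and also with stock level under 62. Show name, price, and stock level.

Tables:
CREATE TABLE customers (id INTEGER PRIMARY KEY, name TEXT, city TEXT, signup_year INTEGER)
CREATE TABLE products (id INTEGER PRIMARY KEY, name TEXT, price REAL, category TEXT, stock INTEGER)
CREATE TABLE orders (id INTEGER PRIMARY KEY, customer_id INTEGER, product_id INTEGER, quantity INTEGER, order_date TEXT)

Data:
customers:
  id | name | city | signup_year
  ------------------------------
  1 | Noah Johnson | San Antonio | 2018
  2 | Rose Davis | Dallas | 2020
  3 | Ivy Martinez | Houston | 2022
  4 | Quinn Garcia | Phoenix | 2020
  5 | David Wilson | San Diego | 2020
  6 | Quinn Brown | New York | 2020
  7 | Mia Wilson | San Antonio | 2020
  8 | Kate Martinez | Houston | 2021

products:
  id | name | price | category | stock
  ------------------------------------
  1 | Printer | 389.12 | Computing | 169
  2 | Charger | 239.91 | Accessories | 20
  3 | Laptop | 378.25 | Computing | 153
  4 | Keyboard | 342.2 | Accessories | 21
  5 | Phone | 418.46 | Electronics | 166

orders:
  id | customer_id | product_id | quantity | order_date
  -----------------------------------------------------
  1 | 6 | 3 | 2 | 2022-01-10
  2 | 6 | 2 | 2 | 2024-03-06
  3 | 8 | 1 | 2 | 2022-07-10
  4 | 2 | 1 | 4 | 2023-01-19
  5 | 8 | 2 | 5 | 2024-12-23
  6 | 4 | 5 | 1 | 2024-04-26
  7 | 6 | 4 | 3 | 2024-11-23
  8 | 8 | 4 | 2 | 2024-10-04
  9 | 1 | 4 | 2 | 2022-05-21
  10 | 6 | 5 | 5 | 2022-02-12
SELECT name, price, stock FROM products WHERE price < 79.56 AND stock < 62

Execution result:
(no rows)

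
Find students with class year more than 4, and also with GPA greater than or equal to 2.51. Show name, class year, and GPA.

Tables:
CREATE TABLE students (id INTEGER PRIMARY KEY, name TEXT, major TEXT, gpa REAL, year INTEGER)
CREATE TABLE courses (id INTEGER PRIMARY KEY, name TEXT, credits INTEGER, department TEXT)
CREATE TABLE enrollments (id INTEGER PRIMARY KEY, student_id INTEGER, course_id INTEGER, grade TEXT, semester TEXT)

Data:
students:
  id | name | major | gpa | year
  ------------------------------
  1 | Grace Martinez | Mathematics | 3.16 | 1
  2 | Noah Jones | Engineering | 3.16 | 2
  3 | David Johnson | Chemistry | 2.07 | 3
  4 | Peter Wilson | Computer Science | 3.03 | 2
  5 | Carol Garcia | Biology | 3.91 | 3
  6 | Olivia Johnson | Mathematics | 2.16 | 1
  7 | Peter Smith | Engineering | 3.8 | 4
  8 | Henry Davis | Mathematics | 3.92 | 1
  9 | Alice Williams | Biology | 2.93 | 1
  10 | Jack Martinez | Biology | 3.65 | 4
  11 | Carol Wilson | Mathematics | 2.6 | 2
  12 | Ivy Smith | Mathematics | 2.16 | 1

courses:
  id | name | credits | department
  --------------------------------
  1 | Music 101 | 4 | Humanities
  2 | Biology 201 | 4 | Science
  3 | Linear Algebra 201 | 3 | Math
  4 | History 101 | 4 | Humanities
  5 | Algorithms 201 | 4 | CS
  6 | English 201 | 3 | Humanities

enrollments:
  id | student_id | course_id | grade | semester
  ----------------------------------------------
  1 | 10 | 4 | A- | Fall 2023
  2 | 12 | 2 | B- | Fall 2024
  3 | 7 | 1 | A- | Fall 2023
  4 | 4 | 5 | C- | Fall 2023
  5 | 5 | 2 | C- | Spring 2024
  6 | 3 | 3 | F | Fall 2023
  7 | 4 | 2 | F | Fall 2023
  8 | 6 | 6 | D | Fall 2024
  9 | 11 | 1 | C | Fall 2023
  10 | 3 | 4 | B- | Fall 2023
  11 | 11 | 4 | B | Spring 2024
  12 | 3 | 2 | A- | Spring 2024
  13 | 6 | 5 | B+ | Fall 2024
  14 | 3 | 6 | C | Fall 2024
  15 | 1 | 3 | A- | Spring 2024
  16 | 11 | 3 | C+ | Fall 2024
SELECT name, year, gpa FROM students WHERE year > 4 AND gpa >= 2.51

Execution result:
(no rows)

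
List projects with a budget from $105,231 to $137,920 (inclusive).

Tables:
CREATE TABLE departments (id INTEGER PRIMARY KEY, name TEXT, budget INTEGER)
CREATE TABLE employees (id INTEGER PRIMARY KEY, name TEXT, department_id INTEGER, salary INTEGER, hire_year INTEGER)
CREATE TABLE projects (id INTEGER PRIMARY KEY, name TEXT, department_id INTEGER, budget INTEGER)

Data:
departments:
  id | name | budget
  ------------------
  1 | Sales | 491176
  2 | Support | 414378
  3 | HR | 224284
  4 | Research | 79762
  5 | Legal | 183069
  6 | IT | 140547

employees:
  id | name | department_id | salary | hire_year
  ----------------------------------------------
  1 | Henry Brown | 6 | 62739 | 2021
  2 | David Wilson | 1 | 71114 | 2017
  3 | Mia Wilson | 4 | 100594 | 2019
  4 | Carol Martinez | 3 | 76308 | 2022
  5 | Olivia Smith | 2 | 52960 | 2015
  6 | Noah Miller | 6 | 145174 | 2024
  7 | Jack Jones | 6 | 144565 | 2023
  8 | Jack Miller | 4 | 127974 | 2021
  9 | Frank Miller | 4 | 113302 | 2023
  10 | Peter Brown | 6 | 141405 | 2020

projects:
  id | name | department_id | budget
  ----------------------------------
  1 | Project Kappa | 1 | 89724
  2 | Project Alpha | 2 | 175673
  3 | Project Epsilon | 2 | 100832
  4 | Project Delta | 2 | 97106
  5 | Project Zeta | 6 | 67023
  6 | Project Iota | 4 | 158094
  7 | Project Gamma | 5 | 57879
SELECT name, budget FROM projects WHERE budget BETWEEN 105231 AND 137920

Execution result:
(no rows)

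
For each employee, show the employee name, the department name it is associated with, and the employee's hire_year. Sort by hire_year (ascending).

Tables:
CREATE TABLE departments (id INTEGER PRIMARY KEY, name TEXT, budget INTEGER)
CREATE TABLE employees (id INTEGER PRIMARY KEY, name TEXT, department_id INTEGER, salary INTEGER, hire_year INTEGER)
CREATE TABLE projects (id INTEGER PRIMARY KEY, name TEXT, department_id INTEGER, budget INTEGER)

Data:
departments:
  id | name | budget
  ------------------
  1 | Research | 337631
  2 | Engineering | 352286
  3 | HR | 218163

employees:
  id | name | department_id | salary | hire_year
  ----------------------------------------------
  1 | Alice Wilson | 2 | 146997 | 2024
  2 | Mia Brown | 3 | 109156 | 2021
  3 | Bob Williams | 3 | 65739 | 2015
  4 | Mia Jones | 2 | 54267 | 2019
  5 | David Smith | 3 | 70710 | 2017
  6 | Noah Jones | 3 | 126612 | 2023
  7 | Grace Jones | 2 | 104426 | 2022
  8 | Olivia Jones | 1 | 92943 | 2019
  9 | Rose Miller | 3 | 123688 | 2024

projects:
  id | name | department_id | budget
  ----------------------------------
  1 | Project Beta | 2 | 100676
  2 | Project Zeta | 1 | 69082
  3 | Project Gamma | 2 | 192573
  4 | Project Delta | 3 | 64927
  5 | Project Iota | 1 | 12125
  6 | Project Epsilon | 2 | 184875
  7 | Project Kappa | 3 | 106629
SELECT c.name, p.name AS department, c.hire_year FROM employees c JOIN departments p ON c.department_id = p.id ORDER BY c.hire_year ASC

Execution result:
name | department | hire_year
Bob Williams | HR | 2015
David Smith | HR | 2017
Mia Jones | Engineering | 2019
Olivia Jones | Research | 2019
Mia Brown | HR | 2021
Grace Jones | Engineering | 2022
Noah Jones | HR | 2023
Alice Wilson | Engineering | 2024
Rose Miller | HR | 2024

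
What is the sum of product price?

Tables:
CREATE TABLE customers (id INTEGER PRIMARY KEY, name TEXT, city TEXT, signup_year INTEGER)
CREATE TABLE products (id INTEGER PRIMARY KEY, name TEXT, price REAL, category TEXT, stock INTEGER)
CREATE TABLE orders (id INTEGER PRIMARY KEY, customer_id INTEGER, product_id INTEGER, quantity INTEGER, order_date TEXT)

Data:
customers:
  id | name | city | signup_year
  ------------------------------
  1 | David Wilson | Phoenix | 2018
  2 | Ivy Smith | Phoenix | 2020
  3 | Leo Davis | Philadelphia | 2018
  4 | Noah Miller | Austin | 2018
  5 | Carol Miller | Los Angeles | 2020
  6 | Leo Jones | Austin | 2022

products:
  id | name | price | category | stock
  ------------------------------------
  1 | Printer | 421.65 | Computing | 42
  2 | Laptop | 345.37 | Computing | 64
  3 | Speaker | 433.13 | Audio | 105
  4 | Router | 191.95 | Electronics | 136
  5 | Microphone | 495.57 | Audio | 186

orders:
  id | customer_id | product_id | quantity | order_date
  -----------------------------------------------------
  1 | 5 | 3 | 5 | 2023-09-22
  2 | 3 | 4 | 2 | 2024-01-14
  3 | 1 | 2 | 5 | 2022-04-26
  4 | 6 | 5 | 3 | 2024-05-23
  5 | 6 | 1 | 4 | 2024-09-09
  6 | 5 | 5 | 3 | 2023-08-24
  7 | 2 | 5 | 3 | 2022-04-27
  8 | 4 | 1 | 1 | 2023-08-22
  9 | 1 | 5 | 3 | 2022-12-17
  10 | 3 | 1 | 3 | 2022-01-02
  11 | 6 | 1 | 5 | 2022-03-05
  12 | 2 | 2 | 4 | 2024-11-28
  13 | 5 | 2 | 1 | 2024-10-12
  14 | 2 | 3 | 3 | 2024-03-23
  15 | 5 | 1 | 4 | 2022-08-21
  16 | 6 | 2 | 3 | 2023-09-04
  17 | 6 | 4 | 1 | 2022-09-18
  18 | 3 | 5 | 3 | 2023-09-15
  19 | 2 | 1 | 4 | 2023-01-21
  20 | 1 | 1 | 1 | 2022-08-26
SELECT SUM(price) FROM products

Execution result:
1887.67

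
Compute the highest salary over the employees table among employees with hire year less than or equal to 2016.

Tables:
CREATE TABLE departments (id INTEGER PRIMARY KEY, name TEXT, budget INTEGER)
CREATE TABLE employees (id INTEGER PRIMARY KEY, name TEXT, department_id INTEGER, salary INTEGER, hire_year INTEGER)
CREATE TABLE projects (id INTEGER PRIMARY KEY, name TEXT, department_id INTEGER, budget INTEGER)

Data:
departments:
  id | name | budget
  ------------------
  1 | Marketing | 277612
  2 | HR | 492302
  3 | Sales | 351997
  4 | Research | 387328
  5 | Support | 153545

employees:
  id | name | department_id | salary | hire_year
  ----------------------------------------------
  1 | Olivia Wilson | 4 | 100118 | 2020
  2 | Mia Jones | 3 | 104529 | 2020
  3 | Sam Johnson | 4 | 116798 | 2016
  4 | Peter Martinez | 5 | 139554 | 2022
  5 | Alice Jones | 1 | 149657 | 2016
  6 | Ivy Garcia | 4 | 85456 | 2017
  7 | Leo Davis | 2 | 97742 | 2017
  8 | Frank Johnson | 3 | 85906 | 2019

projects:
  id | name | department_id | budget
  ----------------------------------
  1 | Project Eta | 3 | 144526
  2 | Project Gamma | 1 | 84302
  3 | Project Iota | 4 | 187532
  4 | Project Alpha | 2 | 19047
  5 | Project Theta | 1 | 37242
SELECT MAX(salary) FROM employees WHERE hire_year <= 2016

Execution result:
149657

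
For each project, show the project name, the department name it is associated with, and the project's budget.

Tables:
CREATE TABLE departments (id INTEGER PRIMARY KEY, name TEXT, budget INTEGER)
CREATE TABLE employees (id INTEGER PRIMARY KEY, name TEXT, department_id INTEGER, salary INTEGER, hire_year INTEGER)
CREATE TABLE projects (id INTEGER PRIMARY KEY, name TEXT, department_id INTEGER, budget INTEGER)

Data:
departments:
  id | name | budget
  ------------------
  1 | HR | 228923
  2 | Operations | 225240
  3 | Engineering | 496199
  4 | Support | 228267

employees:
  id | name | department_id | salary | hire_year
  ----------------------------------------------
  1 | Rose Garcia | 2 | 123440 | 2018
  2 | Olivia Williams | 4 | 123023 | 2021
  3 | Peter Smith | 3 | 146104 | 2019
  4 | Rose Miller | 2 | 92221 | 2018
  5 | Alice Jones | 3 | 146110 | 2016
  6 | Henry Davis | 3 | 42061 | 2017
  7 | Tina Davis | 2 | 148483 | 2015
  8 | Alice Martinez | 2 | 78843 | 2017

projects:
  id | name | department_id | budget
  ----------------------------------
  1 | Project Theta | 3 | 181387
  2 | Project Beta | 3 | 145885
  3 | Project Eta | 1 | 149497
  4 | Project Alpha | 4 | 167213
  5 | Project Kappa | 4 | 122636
SELECT c.name, p.name AS department, c.budget FROM projects c JOIN departments p ON c.department_id = p.id

Execution result:
name | department | budget
Project Theta | Engineering | 181387
Project Beta | Engineering | 145885
Project Eta | HR | 149497
Project Alpha | Support | 167213
Project Kappa | Support | 122636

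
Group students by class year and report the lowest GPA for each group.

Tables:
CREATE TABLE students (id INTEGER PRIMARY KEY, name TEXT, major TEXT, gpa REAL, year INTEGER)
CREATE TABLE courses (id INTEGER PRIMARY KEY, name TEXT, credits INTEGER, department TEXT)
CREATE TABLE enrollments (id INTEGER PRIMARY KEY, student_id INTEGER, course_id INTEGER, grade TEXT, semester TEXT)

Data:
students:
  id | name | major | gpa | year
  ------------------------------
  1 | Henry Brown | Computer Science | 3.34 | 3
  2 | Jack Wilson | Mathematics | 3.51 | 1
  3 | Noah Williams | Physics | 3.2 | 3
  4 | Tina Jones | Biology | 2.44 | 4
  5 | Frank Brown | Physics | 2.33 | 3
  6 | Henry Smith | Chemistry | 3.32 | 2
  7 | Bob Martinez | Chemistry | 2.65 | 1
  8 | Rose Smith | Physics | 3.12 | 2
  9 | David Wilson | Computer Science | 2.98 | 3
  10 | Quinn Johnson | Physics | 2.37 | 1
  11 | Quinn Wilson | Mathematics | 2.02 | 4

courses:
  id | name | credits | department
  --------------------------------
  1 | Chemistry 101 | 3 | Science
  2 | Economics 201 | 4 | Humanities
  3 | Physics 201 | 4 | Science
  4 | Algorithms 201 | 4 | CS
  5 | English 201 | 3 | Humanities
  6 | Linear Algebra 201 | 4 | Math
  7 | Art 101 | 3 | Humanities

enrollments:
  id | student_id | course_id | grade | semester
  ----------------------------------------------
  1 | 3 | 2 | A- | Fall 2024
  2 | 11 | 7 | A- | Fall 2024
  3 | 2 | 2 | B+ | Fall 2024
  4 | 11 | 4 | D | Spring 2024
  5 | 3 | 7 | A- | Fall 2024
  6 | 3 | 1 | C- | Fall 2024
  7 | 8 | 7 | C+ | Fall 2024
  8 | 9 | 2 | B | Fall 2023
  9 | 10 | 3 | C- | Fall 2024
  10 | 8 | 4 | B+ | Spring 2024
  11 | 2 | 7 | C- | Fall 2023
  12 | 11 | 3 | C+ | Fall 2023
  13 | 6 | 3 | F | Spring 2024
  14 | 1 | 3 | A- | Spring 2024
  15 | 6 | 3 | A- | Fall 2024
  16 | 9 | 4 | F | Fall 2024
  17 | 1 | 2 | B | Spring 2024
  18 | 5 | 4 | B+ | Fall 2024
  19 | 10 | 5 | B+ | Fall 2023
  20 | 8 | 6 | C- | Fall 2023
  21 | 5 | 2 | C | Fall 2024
SELECT year, MIN(gpa) AS min_gpa FROM students GROUP BY year

Execution result:
year | min_gpa
1 | 2.37
2 | 3.12
3 | 2.33
4 | 2.02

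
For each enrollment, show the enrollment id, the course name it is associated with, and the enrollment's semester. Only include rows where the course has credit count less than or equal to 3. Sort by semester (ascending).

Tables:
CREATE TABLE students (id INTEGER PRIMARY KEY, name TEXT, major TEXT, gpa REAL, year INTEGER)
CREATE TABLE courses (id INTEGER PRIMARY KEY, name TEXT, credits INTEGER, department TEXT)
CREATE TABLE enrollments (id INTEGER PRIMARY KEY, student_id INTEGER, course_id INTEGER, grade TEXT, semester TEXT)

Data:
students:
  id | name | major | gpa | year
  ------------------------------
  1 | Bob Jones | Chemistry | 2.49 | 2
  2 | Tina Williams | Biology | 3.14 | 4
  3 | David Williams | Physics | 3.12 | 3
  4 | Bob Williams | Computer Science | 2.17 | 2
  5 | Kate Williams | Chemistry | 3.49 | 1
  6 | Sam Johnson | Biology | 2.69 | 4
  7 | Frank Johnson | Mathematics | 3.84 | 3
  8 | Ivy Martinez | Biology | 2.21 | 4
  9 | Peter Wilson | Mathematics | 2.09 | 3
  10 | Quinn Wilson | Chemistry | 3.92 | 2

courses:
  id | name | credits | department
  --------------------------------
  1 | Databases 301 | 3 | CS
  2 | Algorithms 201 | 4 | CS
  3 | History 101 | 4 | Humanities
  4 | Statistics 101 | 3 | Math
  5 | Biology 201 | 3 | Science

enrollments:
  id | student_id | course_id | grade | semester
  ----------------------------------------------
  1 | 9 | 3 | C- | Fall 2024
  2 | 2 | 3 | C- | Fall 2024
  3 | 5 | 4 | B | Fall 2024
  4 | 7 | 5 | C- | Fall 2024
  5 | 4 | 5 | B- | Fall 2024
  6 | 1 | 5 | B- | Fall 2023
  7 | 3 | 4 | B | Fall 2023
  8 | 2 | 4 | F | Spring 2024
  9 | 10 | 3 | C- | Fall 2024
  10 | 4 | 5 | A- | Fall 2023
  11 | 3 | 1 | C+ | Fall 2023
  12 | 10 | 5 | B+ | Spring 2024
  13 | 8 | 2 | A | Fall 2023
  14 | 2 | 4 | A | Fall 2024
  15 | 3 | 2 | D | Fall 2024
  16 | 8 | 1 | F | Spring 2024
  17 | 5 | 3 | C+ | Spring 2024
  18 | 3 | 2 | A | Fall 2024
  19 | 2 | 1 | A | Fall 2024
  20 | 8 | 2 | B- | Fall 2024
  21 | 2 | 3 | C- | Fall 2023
SELECT c.id, p.name AS course, c.semester FROM enrollments c JOIN courses p ON c.course_id = p.id WHERE p.credits <= 3 ORDER BY c.semester ASC

Execution result:
id | course | semester
6 | Biology 201 | Fall 2023
7 | Statistics 101 | Fall 2023
10 | Biology 201 | Fall 2023
11 | Databases 301 | Fall 2023
3 | Statistics 101 | Fall 2024
4 | Biology 201 | Fall 2024
5 | Biology 201 | Fall 2024
14 | Statistics 101 | Fall 2024
19 | Databases 301 | Fall 2024
8 | Statistics 101 | Spring 2024
12 | Biology 201 | Spring 2024
16 | Databases 301 | Spring 2024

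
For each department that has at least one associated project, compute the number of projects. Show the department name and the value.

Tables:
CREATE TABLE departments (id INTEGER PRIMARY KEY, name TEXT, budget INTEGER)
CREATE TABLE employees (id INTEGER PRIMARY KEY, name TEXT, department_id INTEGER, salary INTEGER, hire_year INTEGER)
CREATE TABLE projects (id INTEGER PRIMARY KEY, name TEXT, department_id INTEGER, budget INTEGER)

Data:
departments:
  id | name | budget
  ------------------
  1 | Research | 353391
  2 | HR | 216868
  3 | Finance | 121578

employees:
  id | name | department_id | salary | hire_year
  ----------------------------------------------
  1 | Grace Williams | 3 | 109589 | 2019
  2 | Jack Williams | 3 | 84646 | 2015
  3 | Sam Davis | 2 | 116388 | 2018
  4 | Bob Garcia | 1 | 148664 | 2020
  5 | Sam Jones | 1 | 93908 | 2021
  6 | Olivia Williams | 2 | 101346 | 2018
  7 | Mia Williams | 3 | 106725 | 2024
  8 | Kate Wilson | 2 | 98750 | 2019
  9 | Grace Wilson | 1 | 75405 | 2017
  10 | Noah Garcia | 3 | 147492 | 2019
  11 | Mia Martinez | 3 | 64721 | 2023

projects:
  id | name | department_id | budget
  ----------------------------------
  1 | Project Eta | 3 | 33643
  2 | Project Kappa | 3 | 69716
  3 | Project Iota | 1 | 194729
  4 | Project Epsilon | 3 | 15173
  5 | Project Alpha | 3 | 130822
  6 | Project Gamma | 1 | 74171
SELECT p.name, COUNT(*) AS n FROM projects c JOIN departments p ON c.department_id = p.id GROUP BY p.id, p.name

Execution result:
name | n
Research | 2
Finance | 4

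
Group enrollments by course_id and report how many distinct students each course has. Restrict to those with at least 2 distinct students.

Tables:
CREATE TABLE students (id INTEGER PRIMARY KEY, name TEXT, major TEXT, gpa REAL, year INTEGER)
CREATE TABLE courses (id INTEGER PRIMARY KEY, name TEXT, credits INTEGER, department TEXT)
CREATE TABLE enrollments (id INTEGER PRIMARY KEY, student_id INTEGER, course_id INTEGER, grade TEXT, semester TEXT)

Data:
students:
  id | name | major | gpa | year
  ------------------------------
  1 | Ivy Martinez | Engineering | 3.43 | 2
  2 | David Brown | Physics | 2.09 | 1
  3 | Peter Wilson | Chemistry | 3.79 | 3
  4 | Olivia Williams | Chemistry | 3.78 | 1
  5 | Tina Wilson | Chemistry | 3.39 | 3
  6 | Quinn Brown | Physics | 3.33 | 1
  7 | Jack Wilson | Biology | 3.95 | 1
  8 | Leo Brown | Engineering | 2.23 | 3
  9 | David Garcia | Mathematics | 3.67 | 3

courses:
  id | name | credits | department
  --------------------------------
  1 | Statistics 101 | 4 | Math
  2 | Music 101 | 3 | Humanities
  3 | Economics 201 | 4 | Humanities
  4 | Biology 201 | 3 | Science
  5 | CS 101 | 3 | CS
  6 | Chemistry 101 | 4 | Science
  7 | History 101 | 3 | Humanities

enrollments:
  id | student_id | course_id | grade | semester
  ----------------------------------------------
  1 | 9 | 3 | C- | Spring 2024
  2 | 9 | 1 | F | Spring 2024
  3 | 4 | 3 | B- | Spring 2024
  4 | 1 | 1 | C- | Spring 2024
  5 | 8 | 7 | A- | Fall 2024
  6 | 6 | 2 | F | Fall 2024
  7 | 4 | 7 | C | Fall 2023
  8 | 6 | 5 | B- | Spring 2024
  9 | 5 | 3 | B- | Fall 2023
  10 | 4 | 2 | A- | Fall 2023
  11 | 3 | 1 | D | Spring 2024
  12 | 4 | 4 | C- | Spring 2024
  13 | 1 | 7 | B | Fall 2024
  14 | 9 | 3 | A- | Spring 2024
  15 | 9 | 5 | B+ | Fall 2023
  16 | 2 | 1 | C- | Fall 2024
SELECT course_id, COUNT(DISTINCT student_id) AS distinct_student_count FROM enrollments GROUP BY course_id HAVING COUNT(DISTINCT student_id) >= 2

Execution result:
course_id | distinct_student_count
1 | 4
2 | 2
3 | 3
5 | 2
7 | 3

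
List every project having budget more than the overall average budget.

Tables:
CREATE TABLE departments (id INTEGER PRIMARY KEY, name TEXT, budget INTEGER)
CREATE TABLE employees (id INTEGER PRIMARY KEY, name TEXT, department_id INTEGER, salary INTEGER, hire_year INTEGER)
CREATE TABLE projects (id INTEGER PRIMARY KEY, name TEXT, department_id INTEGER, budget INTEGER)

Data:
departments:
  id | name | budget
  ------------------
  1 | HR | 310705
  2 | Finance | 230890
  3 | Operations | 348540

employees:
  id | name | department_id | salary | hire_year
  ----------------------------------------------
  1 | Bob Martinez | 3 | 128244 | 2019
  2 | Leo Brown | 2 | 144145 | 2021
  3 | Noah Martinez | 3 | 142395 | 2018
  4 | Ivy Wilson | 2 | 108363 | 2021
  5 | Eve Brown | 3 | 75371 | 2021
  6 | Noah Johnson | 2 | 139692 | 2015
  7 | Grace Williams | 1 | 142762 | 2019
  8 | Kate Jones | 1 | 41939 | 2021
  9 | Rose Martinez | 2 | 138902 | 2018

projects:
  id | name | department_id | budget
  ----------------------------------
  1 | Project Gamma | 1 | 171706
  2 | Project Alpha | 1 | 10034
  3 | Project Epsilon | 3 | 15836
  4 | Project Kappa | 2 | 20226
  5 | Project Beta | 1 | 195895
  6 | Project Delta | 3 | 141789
SELECT name, budget FROM projects WHERE budget > (SELECT AVG(budget) FROM projects)

Execution result:
name | budget
Project Gamma | 171706
Project Beta | 195895
Project Delta | 141789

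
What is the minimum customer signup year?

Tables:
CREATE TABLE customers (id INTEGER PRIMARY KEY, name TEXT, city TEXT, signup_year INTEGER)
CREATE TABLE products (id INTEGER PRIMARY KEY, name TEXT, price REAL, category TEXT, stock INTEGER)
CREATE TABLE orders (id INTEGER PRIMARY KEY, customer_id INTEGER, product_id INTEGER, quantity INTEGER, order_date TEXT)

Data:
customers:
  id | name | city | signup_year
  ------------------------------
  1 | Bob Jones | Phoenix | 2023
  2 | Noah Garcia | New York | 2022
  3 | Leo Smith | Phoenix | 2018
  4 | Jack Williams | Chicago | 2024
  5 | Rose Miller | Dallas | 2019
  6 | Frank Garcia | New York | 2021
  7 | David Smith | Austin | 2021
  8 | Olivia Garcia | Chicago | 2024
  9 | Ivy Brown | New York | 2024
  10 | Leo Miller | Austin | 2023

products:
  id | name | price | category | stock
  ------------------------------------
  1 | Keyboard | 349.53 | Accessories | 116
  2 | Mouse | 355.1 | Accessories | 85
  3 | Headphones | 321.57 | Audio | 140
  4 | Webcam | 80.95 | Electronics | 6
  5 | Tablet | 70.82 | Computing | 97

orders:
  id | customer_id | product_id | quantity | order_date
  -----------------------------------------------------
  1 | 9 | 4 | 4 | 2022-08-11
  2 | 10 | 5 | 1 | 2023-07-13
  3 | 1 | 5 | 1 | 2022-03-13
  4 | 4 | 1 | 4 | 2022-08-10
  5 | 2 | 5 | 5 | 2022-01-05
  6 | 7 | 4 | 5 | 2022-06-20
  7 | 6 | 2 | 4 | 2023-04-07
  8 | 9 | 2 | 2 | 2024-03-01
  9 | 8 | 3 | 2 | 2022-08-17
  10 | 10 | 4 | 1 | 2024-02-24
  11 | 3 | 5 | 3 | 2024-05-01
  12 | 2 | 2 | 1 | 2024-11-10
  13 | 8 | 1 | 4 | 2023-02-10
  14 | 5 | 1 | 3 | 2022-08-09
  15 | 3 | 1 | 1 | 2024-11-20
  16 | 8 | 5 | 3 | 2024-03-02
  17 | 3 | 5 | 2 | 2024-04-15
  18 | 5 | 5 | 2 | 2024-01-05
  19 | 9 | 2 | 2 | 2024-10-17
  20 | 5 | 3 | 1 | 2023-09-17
SELECT MIN(signup_year) FROM customers

Execution result:
2018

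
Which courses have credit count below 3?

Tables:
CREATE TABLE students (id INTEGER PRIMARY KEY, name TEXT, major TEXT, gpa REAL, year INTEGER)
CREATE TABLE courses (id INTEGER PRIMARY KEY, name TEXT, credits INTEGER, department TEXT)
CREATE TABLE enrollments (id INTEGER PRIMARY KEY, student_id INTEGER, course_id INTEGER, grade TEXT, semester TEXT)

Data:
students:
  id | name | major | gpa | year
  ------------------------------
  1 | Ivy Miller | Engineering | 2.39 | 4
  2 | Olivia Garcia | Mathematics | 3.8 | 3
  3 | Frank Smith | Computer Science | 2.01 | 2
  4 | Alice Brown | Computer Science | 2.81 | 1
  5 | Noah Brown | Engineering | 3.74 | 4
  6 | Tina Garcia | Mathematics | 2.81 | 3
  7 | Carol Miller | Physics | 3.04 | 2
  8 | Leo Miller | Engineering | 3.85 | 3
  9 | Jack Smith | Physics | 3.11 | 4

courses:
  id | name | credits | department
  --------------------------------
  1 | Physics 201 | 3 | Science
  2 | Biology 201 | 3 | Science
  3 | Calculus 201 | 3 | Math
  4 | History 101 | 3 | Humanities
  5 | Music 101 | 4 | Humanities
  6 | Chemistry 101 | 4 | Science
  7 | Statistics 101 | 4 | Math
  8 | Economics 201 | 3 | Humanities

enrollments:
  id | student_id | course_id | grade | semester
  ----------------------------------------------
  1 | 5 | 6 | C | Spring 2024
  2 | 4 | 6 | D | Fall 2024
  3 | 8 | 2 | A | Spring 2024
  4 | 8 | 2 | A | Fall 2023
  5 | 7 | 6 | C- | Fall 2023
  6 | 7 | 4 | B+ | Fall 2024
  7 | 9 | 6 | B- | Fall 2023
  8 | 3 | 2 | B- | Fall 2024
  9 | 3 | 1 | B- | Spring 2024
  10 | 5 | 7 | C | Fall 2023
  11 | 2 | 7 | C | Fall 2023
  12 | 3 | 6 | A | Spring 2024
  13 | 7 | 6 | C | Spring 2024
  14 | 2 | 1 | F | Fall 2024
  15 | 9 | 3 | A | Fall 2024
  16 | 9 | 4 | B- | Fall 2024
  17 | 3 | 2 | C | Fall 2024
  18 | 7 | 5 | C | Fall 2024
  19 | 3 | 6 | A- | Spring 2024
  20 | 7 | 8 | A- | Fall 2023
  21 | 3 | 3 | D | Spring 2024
SELECT name, credits FROM courses WHERE credits < 3

Execution result:
(no rows)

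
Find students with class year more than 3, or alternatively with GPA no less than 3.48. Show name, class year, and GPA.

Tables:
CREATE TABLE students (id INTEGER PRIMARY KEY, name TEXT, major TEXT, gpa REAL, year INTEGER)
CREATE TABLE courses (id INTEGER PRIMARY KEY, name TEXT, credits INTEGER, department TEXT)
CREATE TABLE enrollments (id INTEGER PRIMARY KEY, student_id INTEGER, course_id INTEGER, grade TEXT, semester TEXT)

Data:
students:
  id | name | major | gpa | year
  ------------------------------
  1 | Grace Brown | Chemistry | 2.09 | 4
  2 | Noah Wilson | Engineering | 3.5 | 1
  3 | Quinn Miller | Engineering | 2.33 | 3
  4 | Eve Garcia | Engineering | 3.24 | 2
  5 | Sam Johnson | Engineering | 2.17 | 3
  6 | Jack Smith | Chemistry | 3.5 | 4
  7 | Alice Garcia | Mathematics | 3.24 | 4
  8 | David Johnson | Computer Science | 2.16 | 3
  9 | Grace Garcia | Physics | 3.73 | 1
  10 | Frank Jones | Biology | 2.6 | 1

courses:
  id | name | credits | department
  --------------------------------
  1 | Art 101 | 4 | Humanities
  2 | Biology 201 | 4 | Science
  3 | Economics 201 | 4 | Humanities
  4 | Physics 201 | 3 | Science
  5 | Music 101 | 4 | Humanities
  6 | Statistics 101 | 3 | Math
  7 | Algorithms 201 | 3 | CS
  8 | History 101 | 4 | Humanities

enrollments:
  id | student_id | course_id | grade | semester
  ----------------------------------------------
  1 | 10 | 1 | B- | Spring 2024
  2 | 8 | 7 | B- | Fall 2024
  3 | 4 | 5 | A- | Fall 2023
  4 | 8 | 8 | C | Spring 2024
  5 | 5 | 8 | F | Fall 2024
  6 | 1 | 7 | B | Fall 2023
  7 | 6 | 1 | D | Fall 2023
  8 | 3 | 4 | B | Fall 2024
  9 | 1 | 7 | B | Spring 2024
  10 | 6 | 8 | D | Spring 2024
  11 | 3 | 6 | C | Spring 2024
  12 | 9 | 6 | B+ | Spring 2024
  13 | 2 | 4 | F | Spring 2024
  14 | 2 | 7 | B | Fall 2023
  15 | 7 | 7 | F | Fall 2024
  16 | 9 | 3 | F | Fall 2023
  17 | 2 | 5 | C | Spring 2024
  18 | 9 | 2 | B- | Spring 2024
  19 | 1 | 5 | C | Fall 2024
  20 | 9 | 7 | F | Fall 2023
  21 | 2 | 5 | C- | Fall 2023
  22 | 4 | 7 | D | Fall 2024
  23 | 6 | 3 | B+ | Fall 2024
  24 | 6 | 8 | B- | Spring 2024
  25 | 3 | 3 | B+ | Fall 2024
SELECT name, year, gpa FROM students WHERE year > 3 OR gpa >= 3.48

Execution result:
name | year | gpa
Grace Brown | 4 | 2.09
Noah Wilson | 1 | 3.50
Jack Smith | 4 | 3.50
Alice Garcia | 4 | 3.24
Grace Garcia | 1 | 3.73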